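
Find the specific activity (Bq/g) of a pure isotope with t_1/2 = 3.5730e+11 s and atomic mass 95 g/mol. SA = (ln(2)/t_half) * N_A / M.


lambda = ln(2) / t_half = ln(2) / 3.5730e+11 = 1.939959e-12 /s
SA = lambda * N_A / M
SA = 1.939959e-12 * 6.022e23 / 95
SA = 1.2297e+10 Bq/g

1.2297e+10


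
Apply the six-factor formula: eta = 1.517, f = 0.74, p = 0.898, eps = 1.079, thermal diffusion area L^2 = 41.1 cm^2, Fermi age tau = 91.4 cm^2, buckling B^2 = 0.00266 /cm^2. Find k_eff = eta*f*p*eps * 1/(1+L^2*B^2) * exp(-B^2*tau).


k_inf = eta*f*p*eps = 1.517*0.74*0.898*1.079 = 1.087715
P_TNL = 1/(1 + L^2*B^2) = 1/(1 + 41.1*0.00266) = 0.9014483
P_FNL = exp(-B^2*tau) = exp(-0.00266*91.4) = 0.7841743
k_eff = k_inf * P_TNL * P_FNL = 1.087715 * 0.9014483 * 0.7841743
k_eff = 0.76890

0.76890


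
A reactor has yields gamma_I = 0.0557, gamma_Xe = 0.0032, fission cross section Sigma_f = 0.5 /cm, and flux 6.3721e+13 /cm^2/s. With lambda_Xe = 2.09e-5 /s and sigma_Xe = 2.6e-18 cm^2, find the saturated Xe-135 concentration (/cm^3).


Xe_eq = (gamma_I + gamma_Xe) * Sigma_f * phi / (lambda_Xe + sigma_Xe * phi)
Numerator = (0.0557 + 0.0032) * 0.5 * 6.3721e+13 = 1.876583e+12
Denominator = 2.09e-5 + 2.6e-18 * 6.3721e+13 = 1.865746e-04
Xe_eq = 1.876583e+12 / 1.865746e-04 = 1.0058e+16 /cm^3

1.0058e+16


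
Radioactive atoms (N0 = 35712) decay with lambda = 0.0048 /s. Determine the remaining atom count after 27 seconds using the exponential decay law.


N = N0 * exp(-lambda * t)
N = 35712 * exp(-0.0048 * 27)
N = 31371

31371


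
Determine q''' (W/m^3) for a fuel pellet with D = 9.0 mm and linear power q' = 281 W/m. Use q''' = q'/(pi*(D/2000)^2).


r = D / 2 / 1000 = 9.0 / 2 / 1000 = 0.0045 m
q''' = q' / (pi * r^2)
q''' = 281 / (pi * 0.0045^2)
q''' = 4.4170e+06 W/m^3

4.4170e+06


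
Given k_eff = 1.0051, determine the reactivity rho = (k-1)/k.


rho = (k_eff - 1) / k_eff
rho = (1.0051 - 1) / 1.0051
rho = 0.0050741

0.0050741


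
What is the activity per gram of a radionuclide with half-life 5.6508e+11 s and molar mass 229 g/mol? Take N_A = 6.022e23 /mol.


lambda = ln(2) / t_half = ln(2) / 5.6508e+11 = 1.226635e-12 /s
SA = lambda * N_A / M
SA = 1.226635e-12 * 6.022e23 / 229
SA = 3.2257e+09 Bq/g

3.2257e+09


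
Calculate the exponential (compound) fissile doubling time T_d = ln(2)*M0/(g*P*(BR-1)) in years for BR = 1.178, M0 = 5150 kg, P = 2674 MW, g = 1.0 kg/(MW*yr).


Breeding gain G = BR - 1 = 1.178 - 1 = 0.178
Fissile production rate = g * P * G = 1.0 * 2674 * 0.178 = 475.972 kg/yr
T_d = ln(2) * M0 / (g * P * G)
T_d = ln(2) * 5150 / 475.972 = 7.4998 yr

7.4998


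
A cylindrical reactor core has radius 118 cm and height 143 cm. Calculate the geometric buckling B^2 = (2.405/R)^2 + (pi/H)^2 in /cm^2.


B^2 = (2.405/R)^2 + (pi/H)^2
B^2 = (2.405/118)^2 + (pi/143)^2
B^2 = 8.9804e-04 /cm^2

8.9804e-04


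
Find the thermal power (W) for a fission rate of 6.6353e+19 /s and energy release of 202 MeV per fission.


P = fission_rate * E_MeV * 1.602e-13
P = 6.6353e+19 * 202 * 1.602e-13
P = 2.1472e+09 W

2.1472e+09


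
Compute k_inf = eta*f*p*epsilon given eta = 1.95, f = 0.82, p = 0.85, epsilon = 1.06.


k_inf = eta * f * p * epsilon
k_inf = 1.95 * 0.82 * 0.85 * 1.06
k_inf = 1.4407

1.4407


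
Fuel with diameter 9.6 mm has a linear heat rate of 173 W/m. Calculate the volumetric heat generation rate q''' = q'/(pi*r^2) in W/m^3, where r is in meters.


r = D / 2 / 1000 = 9.6 / 2 / 1000 = 0.0048 m
q''' = q' / (pi * r^2)
q''' = 173 / (pi * 0.0048^2)
q''' = 2.3901e+06 W/m^3

2.3901e+06


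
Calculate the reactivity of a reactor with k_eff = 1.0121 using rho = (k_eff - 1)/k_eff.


rho = (k_eff - 1) / k_eff
rho = (1.0121 - 1) / 1.0121
rho = 0.011955

0.011955


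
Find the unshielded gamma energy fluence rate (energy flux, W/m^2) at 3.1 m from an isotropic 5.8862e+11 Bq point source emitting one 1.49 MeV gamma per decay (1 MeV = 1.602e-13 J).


psi = A * E * 1.602e-13 / (4*pi*r^2)
psi = 5.8862e+11 * 1.49 * 1.602e-13 / (4*pi*3.1^2)
psi = 0.0011635 W/m^2

0.0011635


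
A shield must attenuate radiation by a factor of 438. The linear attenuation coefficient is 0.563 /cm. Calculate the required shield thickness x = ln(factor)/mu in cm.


x = ln(factor) / mu
x = ln(438) / 0.563
x = 10.803 cm

10.803


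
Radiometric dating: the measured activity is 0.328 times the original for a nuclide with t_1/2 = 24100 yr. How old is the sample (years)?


lambda = ln(2) / t_half = ln(2) / 24100 = 2.876129e-05 /yr
t = -ln(A/A0) / lambda
t = -ln(0.328) / 2.876129e-05
t = 38758 yr

38758


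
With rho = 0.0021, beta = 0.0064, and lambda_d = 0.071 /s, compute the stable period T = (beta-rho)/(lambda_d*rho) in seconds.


T = (beta - rho) / (lambda_d * rho)
T = (0.0064 - 0.0021) / (0.071 * 0.0021)
T = 28.840 s

28.840


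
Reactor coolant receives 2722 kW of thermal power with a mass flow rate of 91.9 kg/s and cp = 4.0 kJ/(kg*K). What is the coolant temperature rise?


dT = Q / (m_dot * cp)
dT = 2722 / (91.9 * 4.0)
dT = 7.4048 C

7.4048


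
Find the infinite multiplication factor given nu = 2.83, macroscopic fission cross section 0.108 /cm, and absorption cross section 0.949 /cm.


k_inf = nu * Sigma_f / Sigma_a
k_inf = 2.83 * 0.108 / 0.949
k_inf = 0.32207

0.32207


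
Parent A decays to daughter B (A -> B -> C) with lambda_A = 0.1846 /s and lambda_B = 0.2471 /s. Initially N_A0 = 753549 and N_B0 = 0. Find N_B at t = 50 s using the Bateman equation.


N_B(t) = lambda_A * N_A0 / (lambda_B - lambda_A) * [exp(-lambda_A*t) - exp(-lambda_B*t)]
exp(-0.1846*50) = 9.805324e-05; exp(-0.2471*50) = 4.308159e-06
N_B = 0.1846 * 753549 / (0.2471 - 0.1846) * (9.805324e-05 - 4.308159e-06)
N_B = 208.65

208.65


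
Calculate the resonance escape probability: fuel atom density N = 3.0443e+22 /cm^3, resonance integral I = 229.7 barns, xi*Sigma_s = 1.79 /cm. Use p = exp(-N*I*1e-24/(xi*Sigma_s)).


p = exp(-N * I * 1e-24 / (xi*Sigma_s))
p = exp(-3.0443e+22 * 229.7 * 1e-24 / 1.79)
p = 0.020109

0.020109


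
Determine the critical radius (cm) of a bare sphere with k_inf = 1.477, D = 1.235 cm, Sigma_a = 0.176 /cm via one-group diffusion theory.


L^2 = D / Sigma_a = 1.235 / 0.176 = 7.017045 cm^2
B_m^2 = (k_inf - 1) / L^2 = (1.477 - 1) / 7.017045 = 0.06797733 /cm^2
For a bare sphere: B_g = pi/R, so R_c = pi / sqrt(B_m^2)
R_c = pi / sqrt(0.06797733) = 12.049 cm

12.049


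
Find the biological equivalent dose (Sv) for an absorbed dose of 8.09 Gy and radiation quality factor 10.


H = D * Q
H = 8.09 * 10
H = 80.900 Sv

80.900


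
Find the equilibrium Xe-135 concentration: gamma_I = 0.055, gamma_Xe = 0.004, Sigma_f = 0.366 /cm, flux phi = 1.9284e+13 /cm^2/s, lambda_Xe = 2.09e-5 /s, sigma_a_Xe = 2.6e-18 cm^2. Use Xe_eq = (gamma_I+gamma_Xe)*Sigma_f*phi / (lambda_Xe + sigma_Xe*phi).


Xe_eq = (gamma_I + gamma_Xe) * Sigma_f * phi / (lambda_Xe + sigma_Xe * phi)
Numerator = (0.055 + 0.004) * 0.366 * 1.9284e+13 = 4.164187e+11
Denominator = 2.09e-5 + 2.6e-18 * 1.9284e+13 = 7.103840e-05
Xe_eq = 4.164187e+11 / 7.103840e-05 = 5.8619e+15 /cm^3

5.8619e+15


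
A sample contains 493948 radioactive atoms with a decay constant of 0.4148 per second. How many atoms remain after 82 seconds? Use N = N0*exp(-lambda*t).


N = N0 * exp(-lambda * t)
N = 493948 * exp(-0.4148 * 82)
N = 8.3515e-10

8.3515e-10


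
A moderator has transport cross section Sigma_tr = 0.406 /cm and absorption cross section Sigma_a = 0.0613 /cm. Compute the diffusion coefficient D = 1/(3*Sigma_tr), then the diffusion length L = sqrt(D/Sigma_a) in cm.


D = 1 / (3 * Sigma_tr) = 1 / (3 * 0.406) = 0.8210181 cm
L = sqrt(D / Sigma_a)
L = sqrt(0.8210181 / 0.0613)
L = 3.6597 cm

3.6597


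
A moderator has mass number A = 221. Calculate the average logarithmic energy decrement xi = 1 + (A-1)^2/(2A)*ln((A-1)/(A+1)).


xi = 1 + (A-1)^2/(2A) * ln((A-1)/(A+1))
xi = 1 + (221-1)^2/(2*221) * ln((221-1)/(221 +1))
xi = 0.0090225

0.0090225


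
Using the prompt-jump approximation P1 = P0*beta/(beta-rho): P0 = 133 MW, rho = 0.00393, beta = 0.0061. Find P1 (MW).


P1/P0 = beta / (beta - rho)
P1/P0 = 0.0061 / (0.0061 - 0.00393) = 2.811060
P1 = 133 * 2.811060 = 373.87 MW

373.87


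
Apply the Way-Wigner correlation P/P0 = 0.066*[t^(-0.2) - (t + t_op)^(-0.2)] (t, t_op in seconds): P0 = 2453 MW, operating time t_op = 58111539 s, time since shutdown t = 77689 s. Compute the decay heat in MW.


P/P0 = 0.066 * [t^(-0.2) - (t + t_op)^(-0.2)]
P/P0 = 0.066 * [77689^(-0.2) - (77689 + 58111539)^(-0.2)]
P/P0 = 0.066 * [0.1051788 - 0.02799184] = 0.005094339
P = 2453 * 0.005094339 = 12.496 MW

12.496


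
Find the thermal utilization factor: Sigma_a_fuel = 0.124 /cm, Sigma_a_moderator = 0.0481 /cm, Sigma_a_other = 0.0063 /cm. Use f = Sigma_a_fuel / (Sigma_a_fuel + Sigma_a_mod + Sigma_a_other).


f = Sigma_a_fuel / (Sigma_a_fuel + Sigma_a_mod + Sigma_a_other)
f = 0.124 / (0.124 + 0.0481 + 0.0063)
f = 0.69507

0.69507


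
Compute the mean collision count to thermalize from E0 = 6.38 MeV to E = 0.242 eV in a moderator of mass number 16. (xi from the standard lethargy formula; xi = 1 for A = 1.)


xi = 1 + (A-1)^2/(2A)*ln((A-1)/(A+1)) = 0.1199467 (for A = 16)
n = ln(E0/E) / xi
n = ln(6.38e6 / 0.242) / 0.1199467
n = ln(2.636364e+07) / 0.1199467 = 142.46

142.46


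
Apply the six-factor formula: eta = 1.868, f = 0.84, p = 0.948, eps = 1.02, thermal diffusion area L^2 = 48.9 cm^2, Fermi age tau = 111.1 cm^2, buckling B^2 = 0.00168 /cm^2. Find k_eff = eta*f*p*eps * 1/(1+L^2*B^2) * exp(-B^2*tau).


k_inf = eta*f*p*eps = 1.868*0.84*0.948*1.02 = 1.517276
P_TNL = 1/(1 + L^2*B^2) = 1/(1 + 48.9*0.00168) = 0.9240846
P_FNL = exp(-B^2*tau) = exp(-0.00168*111.1) = 0.8297358
k_eff = k_inf * P_TNL * P_FNL = 1.517276 * 0.9240846 * 0.8297358
k_eff = 1.1634

1.1634


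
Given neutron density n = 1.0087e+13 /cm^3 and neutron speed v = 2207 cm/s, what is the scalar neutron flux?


phi = n * v
phi = 1.0087e+13 * 2207
phi = 2.2262e+16 /cm^2/s

2.2262e+16


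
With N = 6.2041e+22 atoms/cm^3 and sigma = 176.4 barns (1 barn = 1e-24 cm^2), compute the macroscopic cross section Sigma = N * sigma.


Sigma = N * sigma_barns * 1e-24
Sigma = 6.2041e+22 * 176.4 * 1e-24
Sigma = 10.944 /cm

10.944


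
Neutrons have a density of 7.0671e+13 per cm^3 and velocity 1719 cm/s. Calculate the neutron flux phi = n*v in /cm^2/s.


phi = n * v
phi = 7.0671e+13 * 1719
phi = 1.2148e+17 /cm^2/s

1.2148e+17


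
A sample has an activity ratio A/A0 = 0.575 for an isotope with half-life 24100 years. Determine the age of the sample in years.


lambda = ln(2) / t_half = ln(2) / 24100 = 2.876129e-05 /yr
t = -ln(A/A0) / lambda
t = -ln(0.575) / 2.876129e-05
t = 19241 yr

19241


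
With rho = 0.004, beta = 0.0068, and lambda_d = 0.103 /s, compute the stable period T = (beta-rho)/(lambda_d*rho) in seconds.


T = (beta - rho) / (lambda_d * rho)
T = (0.0068 - 0.004) / (0.103 * 0.004)
T = 6.7961 s

6.7961


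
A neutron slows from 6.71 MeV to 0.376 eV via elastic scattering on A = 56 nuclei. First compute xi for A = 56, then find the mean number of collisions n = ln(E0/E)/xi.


xi = 1 + (A-1)^2/(2A)*ln((A-1)/(A+1)) = 0.03529286 (for A = 56)
n = ln(E0/E) / xi
n = ln(6.71e6 / 0.376) / 0.03529286
n = ln(1.784574e+07) / 0.03529286 = 473.11

473.11


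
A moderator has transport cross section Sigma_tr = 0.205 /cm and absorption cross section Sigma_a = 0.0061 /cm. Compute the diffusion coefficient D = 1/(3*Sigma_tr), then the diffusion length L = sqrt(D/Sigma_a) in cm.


D = 1 / (3 * Sigma_tr) = 1 / (3 * 0.205) = 1.626016 cm
L = sqrt(D / Sigma_a)
L = sqrt(1.626016 / 0.0061)
L = 16.327 cm

16.327


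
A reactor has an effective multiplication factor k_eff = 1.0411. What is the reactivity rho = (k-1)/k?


rho = (k_eff - 1) / k_eff
rho = (1.0411 - 1) / 1.0411
rho = 0.039477

0.039477


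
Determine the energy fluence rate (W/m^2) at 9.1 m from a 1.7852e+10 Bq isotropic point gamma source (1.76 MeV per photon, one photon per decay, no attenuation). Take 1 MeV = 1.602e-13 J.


psi = A * E * 1.602e-13 / (4*pi*r^2)
psi = 1.7852e+10 * 1.76 * 1.602e-13 / (4*pi*9.1^2)
psi = 4.8369e-06 W/m^2

4.8369e-06


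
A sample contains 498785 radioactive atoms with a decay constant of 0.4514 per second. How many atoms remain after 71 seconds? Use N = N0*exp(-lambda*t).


N = N0 * exp(-lambda * t)
N = 498785 * exp(-0.4514 * 71)
N = 6.0122e-09

6.0122e-09


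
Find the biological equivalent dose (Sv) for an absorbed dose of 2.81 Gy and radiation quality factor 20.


H = D * Q
H = 2.81 * 20
H = 56.200 Sv

56.200


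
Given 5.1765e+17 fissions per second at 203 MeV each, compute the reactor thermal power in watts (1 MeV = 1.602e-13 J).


P = fission_rate * E_MeV * 1.602e-13
P = 5.1765e+17 * 203 * 1.602e-13
P = 1.6834e+07 W

1.6834e+07


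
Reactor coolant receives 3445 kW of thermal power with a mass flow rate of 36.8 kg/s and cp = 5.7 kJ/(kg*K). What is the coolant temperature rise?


dT = Q / (m_dot * cp)
dT = 3445 / (36.8 * 5.7)
dT = 16.424 C

16.424


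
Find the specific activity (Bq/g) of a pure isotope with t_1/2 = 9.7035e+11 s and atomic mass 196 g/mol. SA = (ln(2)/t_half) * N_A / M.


lambda = ln(2) / t_half = ln(2) / 9.7035e+11 = 7.143270e-13 /s
SA = lambda * N_A / M
SA = 7.143270e-13 * 6.022e23 / 196
SA = 2.1947e+09 Bq/g

2.1947e+09


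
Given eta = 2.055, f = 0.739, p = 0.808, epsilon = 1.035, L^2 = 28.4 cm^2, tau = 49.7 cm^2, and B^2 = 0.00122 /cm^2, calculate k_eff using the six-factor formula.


k_inf = eta*f*p*eps = 2.055*0.739*0.808*1.035 = 1.270012
P_TNL = 1/(1 + L^2*B^2) = 1/(1 + 28.4*0.00122) = 0.9665123
P_FNL = exp(-B^2*tau) = exp(-0.00122*49.7) = 0.9411676
k_eff = k_inf * P_TNL * P_FNL = 1.270012 * 0.9665123 * 0.9411676
k_eff = 1.1553

1.1553


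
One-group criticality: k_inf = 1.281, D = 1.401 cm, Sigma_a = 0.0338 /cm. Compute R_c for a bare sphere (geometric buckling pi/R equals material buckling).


L^2 = D / Sigma_a = 1.401 / 0.0338 = 41.44970 cm^2
B_m^2 = (k_inf - 1) / L^2 = (1.281 - 1) / 41.44970 = 0.006779301 /cm^2
For a bare sphere: B_g = pi/R, so R_c = pi / sqrt(B_m^2)
R_c = pi / sqrt(0.006779301) = 38.156 cm

38.156


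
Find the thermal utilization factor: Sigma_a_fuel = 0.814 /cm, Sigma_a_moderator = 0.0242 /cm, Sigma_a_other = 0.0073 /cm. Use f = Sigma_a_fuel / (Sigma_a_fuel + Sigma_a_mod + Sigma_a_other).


f = Sigma_a_fuel / (Sigma_a_fuel + Sigma_a_mod + Sigma_a_other)
f = 0.814 / (0.814 + 0.0242 + 0.0073)
f = 0.96274

0.96274


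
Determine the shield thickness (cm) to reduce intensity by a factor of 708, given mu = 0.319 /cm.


x = ln(factor) / mu
x = ln(708) / 0.319
x = 20.572 cm

20.572


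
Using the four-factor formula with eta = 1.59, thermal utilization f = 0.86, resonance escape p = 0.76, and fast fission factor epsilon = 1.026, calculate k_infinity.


k_inf = eta * f * p * epsilon
k_inf = 1.59 * 0.86 * 0.76 * 1.026
k_inf = 1.0662

1.0662


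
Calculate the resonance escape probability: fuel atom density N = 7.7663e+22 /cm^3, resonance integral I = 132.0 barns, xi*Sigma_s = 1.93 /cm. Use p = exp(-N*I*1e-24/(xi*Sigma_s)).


p = exp(-N * I * 1e-24 / (xi*Sigma_s))
p = exp(-7.7663e+22 * 132.0 * 1e-24 / 1.93)
p = 0.0049337

0.0049337


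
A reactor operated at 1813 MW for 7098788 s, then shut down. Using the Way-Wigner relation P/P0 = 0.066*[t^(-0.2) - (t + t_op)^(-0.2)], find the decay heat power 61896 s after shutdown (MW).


P/P0 = 0.066 * [t^(-0.2) - (t + t_op)^(-0.2)]
P/P0 = 0.066 * [61896^(-0.2) - (61896 + 7098788)^(-0.2)]
P/P0 = 0.066 * [0.1100696 - 0.04256073] = 0.004455585
P = 1813 * 0.004455585 = 8.0780 MW

8.0780


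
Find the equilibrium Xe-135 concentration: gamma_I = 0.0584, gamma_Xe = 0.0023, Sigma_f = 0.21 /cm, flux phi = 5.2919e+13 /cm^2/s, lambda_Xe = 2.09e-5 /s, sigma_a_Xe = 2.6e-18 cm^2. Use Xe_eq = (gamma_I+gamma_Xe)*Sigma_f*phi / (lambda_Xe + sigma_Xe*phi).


Xe_eq = (gamma_I + gamma_Xe) * Sigma_f * phi / (lambda_Xe + sigma_Xe * phi)
Numerator = (0.0584 + 0.0023) * 0.21 * 5.2919e+13 = 6.745585e+11
Denominator = 2.09e-5 + 2.6e-18 * 5.2919e+13 = 1.584894e-04
Xe_eq = 6.745585e+11 / 1.584894e-04 = 4.2562e+15 /cm^3

4.2562e+15


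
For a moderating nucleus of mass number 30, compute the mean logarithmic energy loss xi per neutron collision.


xi = 1 + (A-1)^2/(2A) * ln((A-1)/(A+1))
xi = 1 + (30-1)^2/(2*30) * ln((30-1)/(30 +1))
xi = 0.065209

0.065209


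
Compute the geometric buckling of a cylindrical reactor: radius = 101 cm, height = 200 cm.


B^2 = (2.405/R)^2 + (pi/H)^2
B^2 = (2.405/101)^2 + (pi/200)^2
B^2 = 8.1375e-04 /cm^2

8.1375e-04


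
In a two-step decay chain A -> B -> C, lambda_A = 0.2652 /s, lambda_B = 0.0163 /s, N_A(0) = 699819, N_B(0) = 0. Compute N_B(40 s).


N_B(t) = lambda_A * N_A0 / (lambda_B - lambda_A) * [exp(-lambda_A*t) - exp(-lambda_B*t)]
exp(-0.2652*40) = 2.471748e-05; exp(-0.0163*40) = 0.5210027
N_B = 0.2652 * 699819 / (0.0163 - 0.2652) * (2.471748e-05 - 0.5210027)
N_B = 388467

388467


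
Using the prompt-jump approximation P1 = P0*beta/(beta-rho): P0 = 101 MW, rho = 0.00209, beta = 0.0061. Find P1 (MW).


P1/P0 = beta / (beta - rho)
P1/P0 = 0.0061 / (0.0061 - 0.00209) = 1.521197
P1 = 101 * 1.521197 = 153.64 MW

153.64


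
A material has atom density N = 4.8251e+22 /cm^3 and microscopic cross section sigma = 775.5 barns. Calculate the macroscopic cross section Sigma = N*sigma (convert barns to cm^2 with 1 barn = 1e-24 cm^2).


Sigma = N * sigma_barns * 1e-24
Sigma = 4.8251e+22 * 775.5 * 1e-24
Sigma = 37.419 /cm

37.419


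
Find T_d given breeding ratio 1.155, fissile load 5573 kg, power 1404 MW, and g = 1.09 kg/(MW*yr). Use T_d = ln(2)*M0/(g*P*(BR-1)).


Breeding gain G = BR - 1 = 1.155 - 1 = 0.155
Fissile production rate = g * P * G = 1.09 * 1404 * 0.155 = 237.2058 kg/yr
T_d = ln(2) * M0 / (g * P * G)
T_d = ln(2) * 5573 / 237.2058 = 16.285 yr

16.285


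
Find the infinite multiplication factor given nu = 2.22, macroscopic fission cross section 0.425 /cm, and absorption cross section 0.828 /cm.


k_inf = nu * Sigma_f / Sigma_a
k_inf = 2.22 * 0.425 / 0.828
k_inf = 1.1395

1.1395


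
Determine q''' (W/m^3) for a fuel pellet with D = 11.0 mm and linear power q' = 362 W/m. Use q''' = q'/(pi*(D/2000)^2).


r = D / 2 / 1000 = 11.0 / 2 / 1000 = 0.0055 m
q''' = q' / (pi * r^2)
q''' = 362 / (pi * 0.0055^2)
q''' = 3.8092e+06 W/m^3

3.8092e+06


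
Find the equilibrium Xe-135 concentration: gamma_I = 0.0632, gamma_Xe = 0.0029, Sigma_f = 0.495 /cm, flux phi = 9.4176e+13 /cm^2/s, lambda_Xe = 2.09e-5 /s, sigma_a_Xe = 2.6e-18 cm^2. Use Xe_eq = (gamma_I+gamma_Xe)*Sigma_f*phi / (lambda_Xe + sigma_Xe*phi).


Xe_eq = (gamma_I + gamma_Xe) * Sigma_f * phi / (lambda_Xe + sigma_Xe * phi)
Numerator = (0.0632 + 0.0029) * 0.495 * 9.4176e+13 = 3.081392e+12
Denominator = 2.09e-5 + 2.6e-18 * 9.4176e+13 = 2.657576e-04
Xe_eq = 3.081392e+12 / 2.657576e-04 = 1.1595e+16 /cm^3

1.1595e+16


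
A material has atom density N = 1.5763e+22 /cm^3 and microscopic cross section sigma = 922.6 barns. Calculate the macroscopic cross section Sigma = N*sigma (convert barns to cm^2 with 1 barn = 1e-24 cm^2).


Sigma = N * sigma_barns * 1e-24
Sigma = 1.5763e+22 * 922.6 * 1e-24
Sigma = 14.543 /cm

14.543


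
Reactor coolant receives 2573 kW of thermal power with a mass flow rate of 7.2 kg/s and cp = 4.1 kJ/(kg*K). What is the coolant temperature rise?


dT = Q / (m_dot * cp)
dT = 2573 / (7.2 * 4.1)
dT = 87.161 C

87.161


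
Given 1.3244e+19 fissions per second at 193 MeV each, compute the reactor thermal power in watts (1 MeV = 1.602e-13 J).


P = fission_rate * E_MeV * 1.602e-13
P = 1.3244e+19 * 193 * 1.602e-13
P = 4.0949e+08 W

4.0949e+08


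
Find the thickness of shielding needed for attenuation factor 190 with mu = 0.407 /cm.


x = ln(factor) / mu
x = ln(190) / 0.407
x = 12.892 cm

12.892


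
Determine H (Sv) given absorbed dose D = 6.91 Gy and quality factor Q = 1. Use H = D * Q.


H = D * Q
H = 6.91 * 1
H = 6.9100 Sv

6.9100


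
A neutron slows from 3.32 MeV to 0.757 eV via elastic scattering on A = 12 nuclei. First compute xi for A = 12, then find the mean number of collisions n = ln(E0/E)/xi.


xi = 1 + (A-1)^2/(2A)*ln((A-1)/(A+1)) = 0.1577690 (for A = 12)
n = ln(E0/E) / xi
n = ln(3.32e6 / 0.757) / 0.1577690
n = ln(4.385733e+06) / 0.1577690 = 96.938

96.938


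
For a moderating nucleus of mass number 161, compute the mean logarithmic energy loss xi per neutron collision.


xi = 1 + (A-1)^2/(2A) * ln((A-1)/(A+1))
xi = 1 + (161-1)^2/(2*161) * ln((161-1)/(161 +1))
xi = 0.012371

0.012371


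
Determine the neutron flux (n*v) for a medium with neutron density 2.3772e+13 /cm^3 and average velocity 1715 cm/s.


phi = n * v
phi = 2.3772e+13 * 1715
phi = 4.0769e+16 /cm^2/s

4.0769e+16


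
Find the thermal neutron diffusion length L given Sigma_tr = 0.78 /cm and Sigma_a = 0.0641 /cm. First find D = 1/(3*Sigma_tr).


D = 1 / (3 * Sigma_tr) = 1 / (3 * 0.78) = 0.4273504 cm
L = sqrt(D / Sigma_a)
L = sqrt(0.4273504 / 0.0641)
L = 2.5820 cm

2.5820


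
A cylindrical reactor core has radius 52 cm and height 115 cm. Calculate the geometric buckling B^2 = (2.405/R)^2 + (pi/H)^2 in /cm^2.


B^2 = (2.405/R)^2 + (pi/H)^2
B^2 = (2.405/52)^2 + (pi/115)^2
B^2 = 0.0028853 /cm^2

0.0028853


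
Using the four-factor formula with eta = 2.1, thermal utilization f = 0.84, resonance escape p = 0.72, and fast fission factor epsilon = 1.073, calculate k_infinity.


k_inf = eta * f * p * epsilon
k_inf = 2.1 * 0.84 * 0.72 * 1.073
k_inf = 1.3628

1.3628


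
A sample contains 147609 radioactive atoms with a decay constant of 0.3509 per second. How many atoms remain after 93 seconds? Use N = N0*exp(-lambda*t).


N = N0 * exp(-lambda * t)
N = 147609 * exp(-0.3509 * 93)
N = 9.9192e-10

9.9192e-10


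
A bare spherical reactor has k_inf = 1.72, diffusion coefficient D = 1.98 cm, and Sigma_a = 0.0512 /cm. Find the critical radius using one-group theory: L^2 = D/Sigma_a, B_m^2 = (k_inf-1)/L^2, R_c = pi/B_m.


L^2 = D / Sigma_a = 1.98 / 0.0512 = 38.67188 cm^2
B_m^2 = (k_inf - 1) / L^2 = (1.72 - 1) / 38.67188 = 0.01861818 /cm^2
For a bare sphere: B_g = pi/R, so R_c = pi / sqrt(B_m^2)
R_c = pi / sqrt(0.01861818) = 23.024 cm

23.024


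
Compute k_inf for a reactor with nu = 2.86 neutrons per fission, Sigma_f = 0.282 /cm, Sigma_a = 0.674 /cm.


k_inf = nu * Sigma_f / Sigma_a
k_inf = 2.86 * 0.282 / 0.674
k_inf = 1.1966

1.1966


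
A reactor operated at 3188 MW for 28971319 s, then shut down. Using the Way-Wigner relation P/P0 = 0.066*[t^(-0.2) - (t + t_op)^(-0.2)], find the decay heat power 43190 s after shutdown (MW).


P/P0 = 0.066 * [t^(-0.2) - (t + t_op)^(-0.2)]
P/P0 = 0.066 * [43190^(-0.2) - (43190 + 28971319)^(-0.2)]
P/P0 = 0.066 * [0.1182833 - 0.03217192] = 0.005683351
P = 3188 * 0.005683351 = 18.119 MW

18.119


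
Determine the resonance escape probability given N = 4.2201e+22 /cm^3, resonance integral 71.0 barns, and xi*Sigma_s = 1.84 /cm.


p = exp(-N * I * 1e-24 / (xi*Sigma_s))
p = exp(-4.2201e+22 * 71.0 * 1e-24 / 1.84)
p = 0.19624

0.19624


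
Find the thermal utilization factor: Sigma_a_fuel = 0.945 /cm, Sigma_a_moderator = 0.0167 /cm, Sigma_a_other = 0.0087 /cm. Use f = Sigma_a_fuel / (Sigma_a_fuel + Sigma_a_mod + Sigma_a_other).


f = Sigma_a_fuel / (Sigma_a_fuel + Sigma_a_mod + Sigma_a_other)
f = 0.945 / (0.945 + 0.0167 + 0.0087)
f = 0.97383

0.97383


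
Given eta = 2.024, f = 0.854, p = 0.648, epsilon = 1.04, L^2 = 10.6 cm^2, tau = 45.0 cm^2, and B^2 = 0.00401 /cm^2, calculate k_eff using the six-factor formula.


k_inf = eta*f*p*eps = 2.024*0.854*0.648*1.04 = 1.164868
P_TNL = 1/(1 + L^2*B^2) = 1/(1 + 10.6*0.00401) = 0.9592271
P_FNL = exp(-B^2*tau) = exp(-0.00401*45.0) = 0.8348944
k_eff = k_inf * P_TNL * P_FNL = 1.164868 * 0.9592271 * 0.8348944
k_eff = 0.93289

0.93289


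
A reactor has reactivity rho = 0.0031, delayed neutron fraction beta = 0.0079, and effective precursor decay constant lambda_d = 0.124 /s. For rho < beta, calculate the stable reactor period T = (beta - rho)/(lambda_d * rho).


T = (beta - rho) / (lambda_d * rho)
T = (0.0079 - 0.0031) / (0.124 * 0.0031)
T = 12.487 s

12.487


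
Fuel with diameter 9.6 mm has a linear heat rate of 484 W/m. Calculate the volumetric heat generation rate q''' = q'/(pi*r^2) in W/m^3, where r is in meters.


r = D / 2 / 1000 = 9.6 / 2 / 1000 = 0.0048 m
q''' = q' / (pi * r^2)
q''' = 484 / (pi * 0.0048^2)
q''' = 6.6867e+06 W/m^3

6.6867e+06


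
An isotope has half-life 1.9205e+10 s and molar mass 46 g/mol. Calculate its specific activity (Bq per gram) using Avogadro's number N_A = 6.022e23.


lambda = ln(2) / t_half = ln(2) / 1.9205e+10 = 3.609202e-11 /s
SA = lambda * N_A / M
SA = 3.609202e-11 * 6.022e23 / 46
SA = 4.7249e+11 Bq/g

4.7249e+11


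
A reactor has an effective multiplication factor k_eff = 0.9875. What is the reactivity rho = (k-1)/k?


rho = (k_eff - 1) / k_eff
rho = (0.9875 - 1) / 0.9875
rho = -0.012658

-0.012658


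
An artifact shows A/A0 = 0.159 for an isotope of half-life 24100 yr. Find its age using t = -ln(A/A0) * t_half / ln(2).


lambda = ln(2) / t_half = ln(2) / 24100 = 2.876129e-05 /yr
t = -ln(A/A0) / lambda
t = -ln(0.159) / 2.876129e-05
t = 63935 yr

63935


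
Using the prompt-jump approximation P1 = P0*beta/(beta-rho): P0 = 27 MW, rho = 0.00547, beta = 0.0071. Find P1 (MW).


P1/P0 = beta / (beta - rho)
P1/P0 = 0.0071 / (0.0071 - 0.00547) = 4.355828
P1 = 27 * 4.355828 = 117.61 MW

117.61


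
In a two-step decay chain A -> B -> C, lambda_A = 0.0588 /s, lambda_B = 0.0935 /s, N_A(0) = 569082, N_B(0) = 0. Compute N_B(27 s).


N_B(t) = lambda_A * N_A0 / (lambda_B - lambda_A) * [exp(-lambda_A*t) - exp(-lambda_B*t)]
exp(-0.0588*27) = 0.2044156; exp(-0.0935*27) = 0.08009835
N_B = 0.0588 * 569082 / (0.0935 - 0.0588) * (0.2044156 - 0.08009835)
N_B = 119882

119882


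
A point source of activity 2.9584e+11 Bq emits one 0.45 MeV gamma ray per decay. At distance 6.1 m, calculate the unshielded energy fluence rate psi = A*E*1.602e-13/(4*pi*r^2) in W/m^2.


psi = A * E * 1.602e-13 / (4*pi*r^2)
psi = 2.9584e+11 * 0.45 * 1.602e-13 / (4*pi*6.1^2)
psi = 4.5610e-05 W/m^2

4.5610e-05


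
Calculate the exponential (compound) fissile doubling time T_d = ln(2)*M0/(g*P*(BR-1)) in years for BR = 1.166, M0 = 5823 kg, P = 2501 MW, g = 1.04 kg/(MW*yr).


Breeding gain G = BR - 1 = 1.166 - 1 = 0.166
Fissile production rate = g * P * G = 1.04 * 2501 * 0.166 = 431.77264 kg/yr
T_d = ln(2) * M0 / (g * P * G)
T_d = ln(2) * 5823 / 431.77264 = 9.3480 yr

9.3480


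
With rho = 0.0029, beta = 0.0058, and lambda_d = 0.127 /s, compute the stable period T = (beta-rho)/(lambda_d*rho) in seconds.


T = (beta - rho) / (lambda_d * rho)
T = (0.0058 - 0.0029) / (0.127 * 0.0029)
T = 7.8740 s

7.8740


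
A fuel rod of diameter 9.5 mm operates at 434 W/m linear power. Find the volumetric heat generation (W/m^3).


r = D / 2 / 1000 = 9.5 / 2 / 1000 = 0.00475 m
q''' = q' / (pi * r^2)
q''' = 434 / (pi * 0.00475^2)
q''' = 6.1228e+06 W/m^3

6.1228e+06


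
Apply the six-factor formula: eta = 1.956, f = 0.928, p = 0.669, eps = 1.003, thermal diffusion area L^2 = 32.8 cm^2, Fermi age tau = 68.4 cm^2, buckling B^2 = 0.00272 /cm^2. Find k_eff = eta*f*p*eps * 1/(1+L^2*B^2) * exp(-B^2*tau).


k_inf = eta*f*p*eps = 1.956*0.928*0.669*1.003 = 1.217990
P_TNL = 1/(1 + L^2*B^2) = 1/(1 + 32.8*0.00272) = 0.9180915
P_FNL = exp(-B^2*tau) = exp(-0.00272*68.4) = 0.8302337
k_eff = k_inf * P_TNL * P_FNL = 1.217990 * 0.9180915 * 0.8302337
k_eff = 0.92839

0.92839


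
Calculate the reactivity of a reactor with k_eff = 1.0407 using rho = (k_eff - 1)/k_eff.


rho = (k_eff - 1) / k_eff
rho = (1.0407 - 1) / 1.0407
rho = 0.039108

0.039108


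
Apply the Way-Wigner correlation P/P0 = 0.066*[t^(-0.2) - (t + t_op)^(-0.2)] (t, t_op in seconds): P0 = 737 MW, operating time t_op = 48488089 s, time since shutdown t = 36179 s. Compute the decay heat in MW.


P/P0 = 0.066 * [t^(-0.2) - (t + t_op)^(-0.2)]
P/P0 = 0.066 * [36179^(-0.2) - (36179 + 48488089)^(-0.2)]
P/P0 = 0.066 * [0.1225487 - 0.02902740] = 0.006172406
P = 737 * 0.006172406 = 4.5491 MW

4.5491


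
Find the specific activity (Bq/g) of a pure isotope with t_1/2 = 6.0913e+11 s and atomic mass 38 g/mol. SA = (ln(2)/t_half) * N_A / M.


lambda = ln(2) / t_half = ln(2) / 6.0913e+11 = 1.137930e-12 /s
SA = lambda * N_A / M
SA = 1.137930e-12 * 6.022e23 / 38
SA = 1.8033e+10 Bq/g

1.8033e+10


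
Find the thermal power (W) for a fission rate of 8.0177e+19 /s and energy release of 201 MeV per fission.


P = fission_rate * E_MeV * 1.602e-13
P = 8.0177e+19 * 201 * 1.602e-13
P = 2.5817e+09 W

2.5817e+09


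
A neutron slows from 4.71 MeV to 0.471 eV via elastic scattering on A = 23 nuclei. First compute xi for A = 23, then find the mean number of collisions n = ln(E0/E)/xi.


xi = 1 + (A-1)^2/(2A)*ln((A-1)/(A+1)) = 0.08448899 (for A = 23)
n = ln(E0/E) / xi
n = ln(4.71e6 / 0.471) / 0.08448899
n = ln(1.000000e+07) / 0.08448899 = 190.77

190.77


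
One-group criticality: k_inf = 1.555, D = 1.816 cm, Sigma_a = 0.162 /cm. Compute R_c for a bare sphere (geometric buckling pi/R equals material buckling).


L^2 = D / Sigma_a = 1.816 / 0.162 = 11.20988 cm^2
B_m^2 = (k_inf - 1) / L^2 = (1.555 - 1) / 11.20988 = 0.04950990 /cm^2
For a bare sphere: B_g = pi/R, so R_c = pi / sqrt(B_m^2)
R_c = pi / sqrt(0.04950990) = 14.119 cm

14.119


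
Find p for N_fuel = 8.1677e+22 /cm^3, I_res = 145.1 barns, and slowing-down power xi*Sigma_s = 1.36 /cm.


p = exp(-N * I * 1e-24 / (xi*Sigma_s))
p = exp(-8.1677e+22 * 145.1 * 1e-24 / 1.36)
p = 1.6423e-04

1.6423e-04


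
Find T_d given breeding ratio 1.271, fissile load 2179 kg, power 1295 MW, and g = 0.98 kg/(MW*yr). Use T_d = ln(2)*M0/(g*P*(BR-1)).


Breeding gain G = BR - 1 = 1.271 - 1 = 0.271
Fissile production rate = g * P * G = 0.98 * 1295 * 0.271 = 343.9261 kg/yr
T_d = ln(2) * M0 / (g * P * G)
T_d = ln(2) * 2179 / 343.9261 = 4.3915 yr

4.3915


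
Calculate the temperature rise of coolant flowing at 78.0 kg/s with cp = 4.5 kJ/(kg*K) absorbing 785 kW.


dT = Q / (m_dot * cp)
dT = 785 / (78.0 * 4.5)
dT = 2.2365 C

2.2365


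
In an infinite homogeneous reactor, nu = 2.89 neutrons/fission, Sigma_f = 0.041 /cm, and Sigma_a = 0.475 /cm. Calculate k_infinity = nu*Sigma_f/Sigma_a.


k_inf = nu * Sigma_f / Sigma_a
k_inf = 2.89 * 0.041 / 0.475
k_inf = 0.24945

0.24945


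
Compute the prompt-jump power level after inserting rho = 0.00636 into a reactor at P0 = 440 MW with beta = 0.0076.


P1/P0 = beta / (beta - rho)
P1/P0 = 0.0076 / (0.0076 - 0.00636) = 6.129032
P1 = 440 * 6.129032 = 2696.8 MW

2696.8


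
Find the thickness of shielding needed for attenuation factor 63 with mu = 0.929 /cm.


x = ln(factor) / mu
x = ln(63) / 0.929
x = 4.4598 cm

4.4598


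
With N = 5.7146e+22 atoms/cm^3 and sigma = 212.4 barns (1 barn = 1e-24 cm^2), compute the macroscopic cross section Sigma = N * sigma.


Sigma = N * sigma_barns * 1e-24
Sigma = 5.7146e+22 * 212.4 * 1e-24
Sigma = 12.138 /cm

12.138


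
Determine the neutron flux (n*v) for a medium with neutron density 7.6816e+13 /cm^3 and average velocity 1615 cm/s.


phi = n * v
phi = 7.6816e+13 * 1615
phi = 1.2406e+17 /cm^2/s

1.2406e+17


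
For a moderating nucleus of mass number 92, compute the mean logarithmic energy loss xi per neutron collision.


xi = 1 + (A-1)^2/(2A) * ln((A-1)/(A+1))
xi = 1 + (92-1)^2/(2*92) * ln((92-1)/(92 +1))
xi = 0.021582

0.021582


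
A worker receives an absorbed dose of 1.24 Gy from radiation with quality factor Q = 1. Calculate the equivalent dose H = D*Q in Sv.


H = D * Q
H = 1.24 * 1
H = 1.2400 Sv

1.2400


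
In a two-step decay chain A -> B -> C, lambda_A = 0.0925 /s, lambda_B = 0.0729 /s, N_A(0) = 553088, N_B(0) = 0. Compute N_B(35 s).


N_B(t) = lambda_A * N_A0 / (lambda_B - lambda_A) * [exp(-lambda_A*t) - exp(-lambda_B*t)]
exp(-0.0925*35) = 0.03926193; exp(-0.0729*35) = 0.07796463
N_B = 0.0925 * 553088 / (0.0729 - 0.0925) * (0.03926193 - 0.07796463)
N_B = 101023

101023


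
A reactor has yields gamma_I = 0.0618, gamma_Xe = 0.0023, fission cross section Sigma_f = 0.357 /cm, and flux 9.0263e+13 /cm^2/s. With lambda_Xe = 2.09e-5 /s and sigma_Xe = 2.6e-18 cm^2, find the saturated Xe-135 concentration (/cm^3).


Xe_eq = (gamma_I + gamma_Xe) * Sigma_f * phi / (lambda_Xe + sigma_Xe * phi)
Numerator = (0.0618 + 0.0023) * 0.357 * 9.0263e+13 = 2.065551e+12
Denominator = 2.09e-5 + 2.6e-18 * 9.0263e+13 = 2.555838e-04
Xe_eq = 2.065551e+12 / 2.555838e-04 = 8.0817e+15 /cm^3

8.0817e+15


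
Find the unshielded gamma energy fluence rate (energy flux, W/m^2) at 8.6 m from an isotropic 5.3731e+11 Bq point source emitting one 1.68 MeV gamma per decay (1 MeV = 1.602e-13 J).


psi = A * E * 1.602e-13 / (4*pi*r^2)
psi = 5.3731e+11 * 1.68 * 1.602e-13 / (4*pi*8.6^2)
psi = 1.5559e-04 W/m^2

1.5559e-04


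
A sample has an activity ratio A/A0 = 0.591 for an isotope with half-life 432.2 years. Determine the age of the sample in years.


lambda = ln(2) / t_half = ln(2) / 432.2 = 0.001603765 /yr
t = -ln(A/A0) / lambda
t = -ln(0.591) / 0.001603765
t = 327.94 yr

327.94


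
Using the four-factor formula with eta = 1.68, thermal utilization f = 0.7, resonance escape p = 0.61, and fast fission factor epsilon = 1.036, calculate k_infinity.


k_inf = eta * f * p * epsilon
k_inf = 1.68 * 0.7 * 0.61 * 1.036
k_inf = 0.74318

0.74318


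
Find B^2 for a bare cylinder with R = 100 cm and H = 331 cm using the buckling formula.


B^2 = (2.405/R)^2 + (pi/H)^2
B^2 = (2.405/100)^2 + (pi/331)^2
B^2 = 6.6849e-04 /cm^2

6.6849e-04


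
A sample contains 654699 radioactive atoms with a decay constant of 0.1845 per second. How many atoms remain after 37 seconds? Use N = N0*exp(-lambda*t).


N = N0 * exp(-lambda * t)
N = 654699 * exp(-0.1845 * 37)
N = 710.12

710.12


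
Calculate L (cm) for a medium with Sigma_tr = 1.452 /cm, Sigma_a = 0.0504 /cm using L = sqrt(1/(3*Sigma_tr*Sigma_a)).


D = 1 / (3 * Sigma_tr) = 1 / (3 * 1.452) = 0.2295684 cm
L = sqrt(D / Sigma_a)
L = sqrt(0.2295684 / 0.0504)
L = 2.1342 cm

2.1342


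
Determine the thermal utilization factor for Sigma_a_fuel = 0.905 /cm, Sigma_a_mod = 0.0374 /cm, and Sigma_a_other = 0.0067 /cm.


f = Sigma_a_fuel / (Sigma_a_fuel + Sigma_a_mod + Sigma_a_other)
f = 0.905 / (0.905 + 0.0374 + 0.0067)
f = 0.95353

0.95353


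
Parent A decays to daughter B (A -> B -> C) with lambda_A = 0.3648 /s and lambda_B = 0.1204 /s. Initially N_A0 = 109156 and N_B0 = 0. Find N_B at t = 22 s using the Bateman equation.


N_B(t) = lambda_A * N_A0 / (lambda_B - lambda_A) * [exp(-lambda_A*t) - exp(-lambda_B*t)]
exp(-0.3648*22) = 3.269838e-04; exp(-0.1204*22) = 0.07073605
N_B = 0.3648 * 109156 / (0.1204 - 0.3648) * (3.269838e-04 - 0.07073605)
N_B = 11472

11472


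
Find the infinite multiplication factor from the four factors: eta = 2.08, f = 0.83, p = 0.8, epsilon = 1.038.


k_inf = eta * f * p * epsilon
k_inf = 2.08 * 0.83 * 0.8 * 1.038
k_inf = 1.4336

1.4336


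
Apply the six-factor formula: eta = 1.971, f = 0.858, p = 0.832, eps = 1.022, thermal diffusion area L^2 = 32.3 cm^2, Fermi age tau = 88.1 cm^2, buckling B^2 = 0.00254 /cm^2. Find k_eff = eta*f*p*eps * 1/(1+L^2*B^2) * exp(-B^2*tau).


k_inf = eta*f*p*eps = 1.971*0.858*0.832*1.022 = 1.437964
P_TNL = 1/(1 + L^2*B^2) = 1/(1 + 32.3*0.00254) = 0.9241785
P_FNL = exp(-B^2*tau) = exp(-0.00254*88.1) = 0.7994958
k_eff = k_inf * P_TNL * P_FNL = 1.437964 * 0.9241785 * 0.7994958
k_eff = 1.0625

1.0625


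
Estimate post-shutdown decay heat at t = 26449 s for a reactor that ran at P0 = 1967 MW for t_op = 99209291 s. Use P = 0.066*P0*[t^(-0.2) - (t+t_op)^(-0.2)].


P/P0 = 0.066 * [t^(-0.2) - (t + t_op)^(-0.2)]
P/P0 = 0.066 * [26449^(-0.2) - (26449 + 99209291)^(-0.2)]
P/P0 = 0.066 * [0.1304722 - 0.02515744] = 0.006950774
P = 1967 * 0.006950774 = 13.672 MW

13.672


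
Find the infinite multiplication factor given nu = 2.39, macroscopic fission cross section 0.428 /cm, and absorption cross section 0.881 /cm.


k_inf = nu * Sigma_f / Sigma_a
k_inf = 2.39 * 0.428 / 0.881
k_inf = 1.1611

1.1611


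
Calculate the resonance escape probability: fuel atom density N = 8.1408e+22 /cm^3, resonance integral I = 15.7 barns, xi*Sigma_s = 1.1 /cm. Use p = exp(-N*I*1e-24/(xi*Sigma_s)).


p = exp(-N * I * 1e-24 / (xi*Sigma_s))
p = exp(-8.1408e+22 * 15.7 * 1e-24 / 1.1)
p = 0.31289

0.31289


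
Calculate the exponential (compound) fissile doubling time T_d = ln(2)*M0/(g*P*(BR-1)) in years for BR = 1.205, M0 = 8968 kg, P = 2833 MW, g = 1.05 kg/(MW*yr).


Breeding gain G = BR - 1 = 1.205 - 1 = 0.205
Fissile production rate = g * P * G = 1.05 * 2833 * 0.205 = 609.80325 kg/yr
T_d = ln(2) * M0 / (g * P * G)
T_d = ln(2) * 8968 / 609.80325 = 10.194 yr

10.194


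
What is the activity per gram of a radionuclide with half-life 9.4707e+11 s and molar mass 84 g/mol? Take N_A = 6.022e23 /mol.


lambda = ln(2) / t_half = ln(2) / 9.4707e+11 = 7.318859e-13 /s
SA = lambda * N_A / M
SA = 7.318859e-13 * 6.022e23 / 84
SA = 5.2469e+09 Bq/g

5.2469e+09


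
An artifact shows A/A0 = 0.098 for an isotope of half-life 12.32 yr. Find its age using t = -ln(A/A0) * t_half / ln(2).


lambda = ln(2) / t_half = ln(2) / 12.32 = 0.05626195 /yr
t = -ln(A/A0) / lambda
t = -ln(0.098) / 0.05626195
t = 41.285 yr

41.285


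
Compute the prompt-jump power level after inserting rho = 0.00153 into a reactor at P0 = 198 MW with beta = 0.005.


P1/P0 = beta / (beta - rho)
P1/P0 = 0.005 / (0.005 - 0.00153) = 1.440922
P1 = 198 * 1.440922 = 285.30 MW

285.30


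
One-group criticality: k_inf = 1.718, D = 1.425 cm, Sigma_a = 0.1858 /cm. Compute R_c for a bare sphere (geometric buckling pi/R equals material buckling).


L^2 = D / Sigma_a = 1.425 / 0.1858 = 7.669537 cm^2
B_m^2 = (k_inf - 1) / L^2 = (1.718 - 1) / 7.669537 = 0.09361712 /cm^2
For a bare sphere: B_g = pi/R, so R_c = pi / sqrt(B_m^2)
R_c = pi / sqrt(0.09361712) = 10.268 cm

10.268


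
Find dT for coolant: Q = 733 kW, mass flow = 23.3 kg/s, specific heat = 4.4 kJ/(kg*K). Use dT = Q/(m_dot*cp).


dT = Q / (m_dot * cp)
dT = 733 / (23.3 * 4.4)
dT = 7.1498 C

7.1498


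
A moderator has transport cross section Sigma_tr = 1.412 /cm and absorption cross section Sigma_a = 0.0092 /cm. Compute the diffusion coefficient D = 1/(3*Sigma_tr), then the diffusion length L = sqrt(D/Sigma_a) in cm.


D = 1 / (3 * Sigma_tr) = 1 / (3 * 1.412) = 0.2360718 cm
L = sqrt(D / Sigma_a)
L = sqrt(0.2360718 / 0.0092)
L = 5.0656 cm

5.0656


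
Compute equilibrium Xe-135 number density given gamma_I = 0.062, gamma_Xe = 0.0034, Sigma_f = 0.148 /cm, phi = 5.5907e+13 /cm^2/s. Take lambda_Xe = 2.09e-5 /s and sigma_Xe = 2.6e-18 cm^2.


Xe_eq = (gamma_I + gamma_Xe) * Sigma_f * phi / (lambda_Xe + sigma_Xe * phi)
Numerator = (0.062 + 0.0034) * 0.148 * 5.5907e+13 = 5.411350e+11
Denominator = 2.09e-5 + 2.6e-18 * 5.5907e+13 = 1.662582e-04
Xe_eq = 5.411350e+11 / 1.662582e-04 = 3.2548e+15 /cm^3

3.2548e+15


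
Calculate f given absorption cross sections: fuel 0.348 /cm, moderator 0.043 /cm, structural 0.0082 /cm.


f = Sigma_a_fuel / (Sigma_a_fuel + Sigma_a_mod + Sigma_a_other)
f = 0.348 / (0.348 + 0.043 + 0.0082)
f = 0.87174

0.87174


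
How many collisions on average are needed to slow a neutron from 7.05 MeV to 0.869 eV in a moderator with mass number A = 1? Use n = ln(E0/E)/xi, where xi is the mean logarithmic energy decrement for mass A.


xi = 1 + (A-1)^2/(2A)*ln((A-1)/(A+1)) = 1 (for A = 1)
n = ln(E0/E) / xi
n = ln(7.05e6 / 0.869) / 1
n = ln(8.112773e+06) / 1 = 15.909

15.909


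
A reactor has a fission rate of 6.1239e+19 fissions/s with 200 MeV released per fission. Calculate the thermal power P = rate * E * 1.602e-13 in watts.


P = fission_rate * E_MeV * 1.602e-13
P = 6.1239e+19 * 200 * 1.602e-13
P = 1.9621e+09 W

1.9621e+09
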